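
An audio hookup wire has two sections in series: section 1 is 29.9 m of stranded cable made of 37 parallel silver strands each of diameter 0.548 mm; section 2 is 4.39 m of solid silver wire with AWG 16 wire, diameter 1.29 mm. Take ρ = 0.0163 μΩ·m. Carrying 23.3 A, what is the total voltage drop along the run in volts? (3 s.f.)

2.58 V

ρ = 0.0163 μΩ·m = 1.63×10^-8 Ω·m
Section 1: A_strand = π(2.7400e-04)² = 2.359e-07 m²; R₁ = ρL/(N·A_s) = (1.63×10^-8)(29.9)/(37×2.359e-07) = 0.05585 Ω
Section 2: A = π(1.29/2 mm)² = π(6.4500e-04 m)² = 1.307e-06 m²
R₂ = (1.63×10^-8)(4.39)/(1.307e-06) = 0.05475 Ω
R = R₁ + R₂ = 0.1106 Ω
V = IR = 23.3 × 0.1106 = 2.58 V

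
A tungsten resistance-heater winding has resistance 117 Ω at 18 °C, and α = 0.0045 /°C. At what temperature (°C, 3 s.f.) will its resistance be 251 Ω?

R = R₀(1 + α(T − T₀)) ⇒ T = T₀ + (R/R₀ − 1)/α
T = 18 + (251/117 − 1)/0.0045 = 18 + (1.145)/0.0045 = 273 °C

273 °C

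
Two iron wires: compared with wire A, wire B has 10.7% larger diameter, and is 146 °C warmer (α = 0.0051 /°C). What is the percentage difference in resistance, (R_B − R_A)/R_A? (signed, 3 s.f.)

42.4%

R ∝ ρL/d² with ρ ∝ (1+αΔT), so R_B/R_A = (1 + 10.7/100)⁻² × (1 + 0.0051×146)
= 0.816 × 1.745 = 1.424
(R_B − R_A)/R_A = 1.424 − 1 = 42.4%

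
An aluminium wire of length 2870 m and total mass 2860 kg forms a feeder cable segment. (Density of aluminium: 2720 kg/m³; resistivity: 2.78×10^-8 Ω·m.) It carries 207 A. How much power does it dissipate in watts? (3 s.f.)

9330 W

A = m/(density·L) = 2860/(2720×2870) = 3.6637e-04 m²
R = ρL/A = (2.78×10^-8)(2870)/(3.6637e-04) = 0.2178 Ω
P = I²R = (207)² × 0.2178 = 9330 W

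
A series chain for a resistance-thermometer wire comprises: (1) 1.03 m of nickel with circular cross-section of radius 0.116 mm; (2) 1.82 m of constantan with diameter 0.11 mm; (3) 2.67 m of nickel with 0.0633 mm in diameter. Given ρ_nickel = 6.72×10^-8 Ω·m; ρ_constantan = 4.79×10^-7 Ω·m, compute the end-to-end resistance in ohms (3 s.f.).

150 Ω

Seg 1: A = πr² = π(1.1600e-04 m)² = 4.227e-08 m²
R_1 = (6.72×10^-8)(1.03)/(4.227e-08) = 1.637 Ω
Seg 2: A = π(d/2)² = π(5.5000e-05 m)² = 9.503e-09 m²
R_2 = (4.79×10^-7)(1.82)/(9.503e-09) = 91.73 Ω
Seg 3: A = π(d/2)² = π(3.1650e-05 m)² = 3.147e-09 m²
R_3 = (6.72×10^-8)(2.67)/(3.147e-09) = 57.01 Ω
R_total = R_1 + R_2 + R_3 = 150 Ω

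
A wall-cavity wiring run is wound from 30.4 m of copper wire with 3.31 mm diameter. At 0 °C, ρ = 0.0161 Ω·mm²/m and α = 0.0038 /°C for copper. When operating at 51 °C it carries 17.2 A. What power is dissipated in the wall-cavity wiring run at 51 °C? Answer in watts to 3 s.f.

ρ = 0.0161 Ω·mm²/m = 1.61×10^-8 Ω·m
A = π(d/2)² = π(1.6550e-03 m)² = 8.605e-06 m²
R₍0₎ = ρL/A = (1.61×10^-8)(30.4)/(8.605e-06) = 0.05688 Ω
R₍51₎ = R₍0₎(1 + αΔT) = 0.05688 × (1 + 0.0038×51) = 0.0679 Ω
P = I²R = (17.2)² × 0.0679 = 20.1 W

20.1 W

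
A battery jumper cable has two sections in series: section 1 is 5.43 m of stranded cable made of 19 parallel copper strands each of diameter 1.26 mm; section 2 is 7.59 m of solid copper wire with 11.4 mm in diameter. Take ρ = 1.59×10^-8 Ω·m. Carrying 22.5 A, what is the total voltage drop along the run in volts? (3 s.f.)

0.109 V

Section 1: A_strand = π(6.3000e-04)² = 1.247e-06 m²; R₁ = ρL/(N·A_s) = (1.59×10^-8)(5.43)/(19×1.247e-06) = 0.003644 Ω
Section 2: A = π(d/2)² = π(5.7000e-03 m)² = 1.021e-04 m²
R₂ = (1.59×10^-8)(7.59)/(1.021e-04) = 0.001182 Ω
R = R₁ + R₂ = 0.004827 Ω
V = IR = 22.5 × 0.004827 = 0.109 V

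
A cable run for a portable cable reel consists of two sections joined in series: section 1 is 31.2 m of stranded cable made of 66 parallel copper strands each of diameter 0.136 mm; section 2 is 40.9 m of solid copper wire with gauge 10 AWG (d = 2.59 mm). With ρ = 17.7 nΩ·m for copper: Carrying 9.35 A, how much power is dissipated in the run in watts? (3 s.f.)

62.4 W

ρ = 17.7 nΩ·m = 1.77×10^-8 Ω·m
Section 1: A_strand = π(6.8000e-05)² = 1.453e-08 m²; R₁ = ρL/(N·A_s) = (1.77×10^-8)(31.2)/(66×1.453e-08) = 0.576 Ω
Section 2: A = π(2.59/2 mm)² = π(1.2950e-03 m)² = 5.269e-06 m²
R₂ = (1.77×10^-8)(40.9)/(5.269e-06) = 0.1374 Ω
R = R₁ + R₂ = 0.7134 Ω
P = I²R = (9.35)² × 0.7134 = 62.4 W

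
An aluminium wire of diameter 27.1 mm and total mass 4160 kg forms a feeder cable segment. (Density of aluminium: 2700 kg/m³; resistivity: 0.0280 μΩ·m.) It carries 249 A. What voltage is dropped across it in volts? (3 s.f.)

32.3 V

ρ = 0.0280 μΩ·m = 2.80×10^-8 Ω·m
A = π(d/2)² = π(1.3550e-02 m)² = 5.7680e-04 m²
L = m/(density·A) = 4160/(2700×5.7680e-04) = 2671 m
R = ρL/A = (2.80×10^-8)(2671)/(5.7680e-04) = 0.1297 Ω
V = IR = 249 × 0.1297 = 32.3 V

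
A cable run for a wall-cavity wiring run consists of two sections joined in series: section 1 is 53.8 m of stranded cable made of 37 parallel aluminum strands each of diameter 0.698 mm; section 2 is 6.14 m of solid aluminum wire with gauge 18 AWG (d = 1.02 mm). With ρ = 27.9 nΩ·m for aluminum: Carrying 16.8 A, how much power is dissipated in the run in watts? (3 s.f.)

ρ = 27.9 nΩ·m = 2.79×10^-8 Ω·m
Section 1: A_strand = π(3.4900e-04)² = 3.826e-07 m²; R₁ = ρL/(N·A_s) = (2.79×10^-8)(53.8)/(37×3.826e-07) = 0.106 Ω
Section 2: A = π(1.02/2 mm)² = π(5.1000e-04 m)² = 8.171e-07 m²
R₂ = (2.79×10^-8)(6.14)/(8.171e-07) = 0.2096 Ω
R = R₁ + R₂ = 0.3157 Ω
P = I²R = (16.8)² × 0.3157 = 89.1 W

89.1 W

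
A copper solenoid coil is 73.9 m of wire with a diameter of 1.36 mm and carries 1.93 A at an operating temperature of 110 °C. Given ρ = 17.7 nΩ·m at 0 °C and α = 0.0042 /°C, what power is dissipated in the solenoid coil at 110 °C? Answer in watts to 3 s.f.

4.90 W

ρ = 17.7 nΩ·m = 1.77×10^-8 Ω·m
A = π(d/2)² = π(6.8000e-04 m)² = 1.453e-06 m²
R₍0₎ = ρL/A = (1.77×10^-8)(73.9)/(1.453e-06) = 0.9004 Ω
R₍110₎ = R₍0₎(1 + αΔT) = 0.9004 × (1 + 0.0042×110) = 1.316 Ω
P = I²R = (1.93)² × 1.316 = 4.90 W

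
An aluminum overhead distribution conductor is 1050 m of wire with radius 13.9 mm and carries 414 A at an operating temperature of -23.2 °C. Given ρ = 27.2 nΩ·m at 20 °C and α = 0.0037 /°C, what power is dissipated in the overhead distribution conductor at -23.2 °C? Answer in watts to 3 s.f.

ρ = 27.2 nΩ·m = 2.72×10^-8 Ω·m
A = πr² = π(1.3900e-02 m)² = 6.070e-04 m²
R₍20₎ = ρL/A = (2.72×10^-8)(1050)/(6.070e-04) = 0.04705 Ω
R₍-23.2₎ = R₍20₎(1 + αΔT) = 0.04705 × (1 + 0.0037×-43.2) = 0.03953 Ω
P = I²R = (414)² × 0.03953 = 6780 W

6780 W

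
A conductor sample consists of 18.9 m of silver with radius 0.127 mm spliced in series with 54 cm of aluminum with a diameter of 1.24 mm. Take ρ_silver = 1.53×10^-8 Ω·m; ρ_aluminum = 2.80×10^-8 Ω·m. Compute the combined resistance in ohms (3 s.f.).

5.72 Ω

Segment 1: A = πr² = π(1.2700e-04 m)² = 5.067e-08 m²
R₁ = ρL/A = (1.53×10^-8)(18.9)/(5.067e-08) = 5.707 Ω
Segment 2: A = π(d/2)² = π(6.2000e-04 m)² = 1.208e-06 m²
R₂ = (2.80×10^-8)(0.54)/(1.208e-06) = 0.01252 Ω
R = R₁ + R₂ = 5.72 Ω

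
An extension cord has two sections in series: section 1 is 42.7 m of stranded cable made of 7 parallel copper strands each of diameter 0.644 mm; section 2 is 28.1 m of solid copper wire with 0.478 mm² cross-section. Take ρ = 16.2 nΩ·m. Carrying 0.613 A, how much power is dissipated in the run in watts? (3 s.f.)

ρ = 16.2 nΩ·m = 1.62×10^-8 Ω·m
Section 1: A_strand = π(3.2200e-04)² = 3.257e-07 m²; R₁ = ρL/(N·A_s) = (1.62×10^-8)(42.7)/(7×3.257e-07) = 0.3034 Ω
Section 2: A = 0.478 mm² = 4.780e-07 m²
R₂ = (1.62×10^-8)(28.1)/(4.780e-07) = 0.9523 Ω
R = R₁ + R₂ = 1.256 Ω
P = I²R = (0.613)² × 1.256 = 0.472 W

0.472 W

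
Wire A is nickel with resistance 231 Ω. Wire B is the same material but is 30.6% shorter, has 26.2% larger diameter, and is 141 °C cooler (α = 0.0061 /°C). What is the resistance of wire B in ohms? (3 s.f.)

R ∝ ρL/d² with ρ ∝ (1+αΔT), so R_B/R_A = (1 − 30.6/100) × (1 + 26.2/100)⁻² × (1 − 0.0061×141)
= 0.694 × 0.6279 × 0.1399 = 0.06096
R_B = 0.06096 × 231 = 14.1 Ω

14.1 Ω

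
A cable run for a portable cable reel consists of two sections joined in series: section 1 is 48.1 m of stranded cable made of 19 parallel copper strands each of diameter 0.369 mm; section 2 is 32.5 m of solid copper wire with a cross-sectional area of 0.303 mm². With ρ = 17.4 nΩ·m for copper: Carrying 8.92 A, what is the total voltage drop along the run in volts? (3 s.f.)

ρ = 17.4 nΩ·m = 1.74×10^-8 Ω·m
Section 1: A_strand = π(1.8450e-04)² = 1.069e-07 m²; R₁ = ρL/(N·A_s) = (1.74×10^-8)(48.1)/(19×1.069e-07) = 0.4119 Ω
Section 2: A = 0.303 mm² = 3.030e-07 m²
R₂ = (1.74×10^-8)(32.5)/(3.030e-07) = 1.866 Ω
R = R₁ + R₂ = 2.278 Ω
V = IR = 8.92 × 2.278 = 20.3 V

20.3 V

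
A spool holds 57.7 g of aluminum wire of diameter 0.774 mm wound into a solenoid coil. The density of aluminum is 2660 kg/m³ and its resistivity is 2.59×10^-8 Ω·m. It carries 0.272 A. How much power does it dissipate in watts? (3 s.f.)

0.188 W

A = π(d/2)² = π(3.8700e-04 m)² = 4.7051e-07 m²
L = m/(density·A) = 0.0577/(2660×4.7051e-07) = 46.1 m
R = ρL/A = (2.59×10^-8)(46.1)/(4.7051e-07) = 2.538 Ω
P = I²R = (0.272)² × 2.538 = 0.188 W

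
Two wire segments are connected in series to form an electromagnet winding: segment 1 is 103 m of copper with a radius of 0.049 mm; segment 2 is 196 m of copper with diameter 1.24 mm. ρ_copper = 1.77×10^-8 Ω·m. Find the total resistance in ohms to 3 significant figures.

245 Ω

Segment 1: A = πr² = π(4.9000e-05 m)² = 7.543e-09 m²
R₁ = ρL/A = (1.77×10^-8)(103)/(7.543e-09) = 241.7 Ω
Segment 2: A = π(d/2)² = π(6.2000e-04 m)² = 1.208e-06 m²
R₂ = (1.77×10^-8)(196)/(1.208e-06) = 2.873 Ω
R = R₁ + R₂ = 245 Ω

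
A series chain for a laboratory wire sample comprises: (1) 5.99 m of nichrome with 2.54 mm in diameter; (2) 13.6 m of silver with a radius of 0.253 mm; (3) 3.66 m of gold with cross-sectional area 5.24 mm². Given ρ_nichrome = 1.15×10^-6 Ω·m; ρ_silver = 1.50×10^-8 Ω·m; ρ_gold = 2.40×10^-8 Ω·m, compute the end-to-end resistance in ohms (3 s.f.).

Seg 1: A = π(d/2)² = π(1.2700e-03 m)² = 5.067e-06 m²
R_1 = (1.15×10^-6)(5.99)/(5.067e-06) = 1.359 Ω
Seg 2: A = πr² = π(2.5300e-04 m)² = 2.011e-07 m²
R_2 = (1.50×10^-8)(13.6)/(2.011e-07) = 1.014 Ω
Seg 3: A = 5.24 mm² = 5.240e-06 m²
R_3 = (2.40×10^-8)(3.66)/(5.240e-06) = 0.01676 Ω
R_total = R_1 + R_2 + R_3 = 2.39 Ω

2.39 Ω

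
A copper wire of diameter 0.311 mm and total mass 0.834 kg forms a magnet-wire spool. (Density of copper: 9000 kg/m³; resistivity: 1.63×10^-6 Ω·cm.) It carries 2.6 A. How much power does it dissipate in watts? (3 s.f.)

1770 W

ρ = 1.63×10^-6 Ω·cm = 1.63×10^-8 Ω·m
A = π(d/2)² = π(1.5550e-04 m)² = 7.5964e-08 m²
L = m/(density·A) = 0.834/(9000×7.5964e-08) = 1220 m
R = ρL/A = (1.63×10^-8)(1220)/(7.5964e-08) = 261.8 Ω
P = I²R = (2.6)² × 261.8 = 1770 W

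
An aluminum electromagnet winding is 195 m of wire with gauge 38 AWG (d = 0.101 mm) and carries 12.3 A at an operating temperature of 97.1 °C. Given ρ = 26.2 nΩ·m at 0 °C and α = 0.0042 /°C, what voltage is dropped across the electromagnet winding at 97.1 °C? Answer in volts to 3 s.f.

11000 V

ρ = 26.2 nΩ·m = 2.62×10^-8 Ω·m
A = π(0.101/2 mm)² = π(5.0500e-05 m)² = 8.012e-09 m²
R₍0₎ = ρL/A = (2.62×10^-8)(195)/(8.012e-09) = 637.7 Ω
R₍97.1₎ = R₍0₎(1 + αΔT) = 637.7 × (1 + 0.0042×97.1) = 897.7 Ω
V = IR = 12.3 × 897.7 = 11000 V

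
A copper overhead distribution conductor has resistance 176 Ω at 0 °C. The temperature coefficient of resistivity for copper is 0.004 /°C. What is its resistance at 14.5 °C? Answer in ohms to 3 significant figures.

ΔT = 14.5 − 0 = 14.5 °C
R = R₀(1 + αΔT) = 176 × (1 + 0.004×14.5) = 176 × 1.058 = 186 Ω

186 Ω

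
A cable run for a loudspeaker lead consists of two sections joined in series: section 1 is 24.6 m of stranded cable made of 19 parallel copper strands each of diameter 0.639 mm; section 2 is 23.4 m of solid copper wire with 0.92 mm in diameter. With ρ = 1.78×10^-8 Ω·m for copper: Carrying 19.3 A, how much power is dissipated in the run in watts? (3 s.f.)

260 W

Section 1: A_strand = π(3.1950e-04)² = 3.207e-07 m²; R₁ = ρL/(N·A_s) = (1.78×10^-8)(24.6)/(19×3.207e-07) = 0.07186 Ω
Section 2: A = π(d/2)² = π(4.6000e-04 m)² = 6.648e-07 m²
R₂ = (1.78×10^-8)(23.4)/(6.648e-07) = 0.6266 Ω
R = R₁ + R₂ = 0.6984 Ω
P = I²R = (19.3)² × 0.6984 = 260 W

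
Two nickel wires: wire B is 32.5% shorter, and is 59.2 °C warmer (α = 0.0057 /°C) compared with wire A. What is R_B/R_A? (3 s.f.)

0.903

R ∝ ρL/d² with ρ ∝ (1+αΔT), so R_B/R_A = (1 − 32.5/100) × (1 + 0.0057×59.2)
= 0.675 × 1.337 = 0.903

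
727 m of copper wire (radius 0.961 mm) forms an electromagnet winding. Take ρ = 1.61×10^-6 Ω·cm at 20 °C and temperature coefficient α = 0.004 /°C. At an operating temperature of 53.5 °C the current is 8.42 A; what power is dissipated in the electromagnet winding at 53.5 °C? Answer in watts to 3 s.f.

324 W

ρ = 1.61×10^-6 Ω·cm = 1.61×10^-8 Ω·m
A = πr² = π(9.6100e-04 m)² = 2.901e-06 m²
R₍20₎ = ρL/A = (1.61×10^-8)(727)/(2.901e-06) = 4.034 Ω
R₍53.5₎ = R₍20₎(1 + αΔT) = 4.034 × (1 + 0.004×33.5) = 4.575 Ω
P = I²R = (8.42)² × 4.575 = 324 W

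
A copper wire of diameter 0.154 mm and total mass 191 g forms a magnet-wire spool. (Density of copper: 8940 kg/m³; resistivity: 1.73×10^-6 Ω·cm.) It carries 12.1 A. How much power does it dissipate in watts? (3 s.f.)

ρ = 1.73×10^-6 Ω·cm = 1.73×10^-8 Ω·m
A = π(d/2)² = π(7.7000e-05 m)² = 1.8627e-08 m²
L = m/(density·A) = 0.191/(8940×1.8627e-08) = 1147 m
R = ρL/A = (1.73×10^-8)(1147)/(1.8627e-08) = 1065 Ω
P = I²R = (12.1)² × 1065 = 1.56×10^5 W

1.56×10^5 W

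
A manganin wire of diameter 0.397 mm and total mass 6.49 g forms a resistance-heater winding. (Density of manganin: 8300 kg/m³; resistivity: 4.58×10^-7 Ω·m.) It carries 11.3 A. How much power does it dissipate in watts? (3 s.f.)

A = π(d/2)² = π(1.9850e-04 m)² = 1.2379e-07 m²
L = m/(density·A) = 0.00649/(8300×1.2379e-07) = 6.317 m
R = ρL/A = (4.58×10^-7)(6.317)/(1.2379e-07) = 23.37 Ω
P = I²R = (11.3)² × 23.37 = 2980 W

2980 W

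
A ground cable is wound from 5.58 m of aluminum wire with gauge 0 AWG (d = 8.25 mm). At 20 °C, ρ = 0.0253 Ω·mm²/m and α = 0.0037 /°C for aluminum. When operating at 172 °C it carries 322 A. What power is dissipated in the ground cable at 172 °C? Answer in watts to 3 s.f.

428 W

ρ = 0.0253 Ω·mm²/m = 2.53×10^-8 Ω·m
A = π(8.25/2 mm)² = π(4.1250e-03 m)² = 5.346e-05 m²
R₍20₎ = ρL/A = (2.53×10^-8)(5.58)/(5.346e-05) = 0.002641 Ω
R₍172₎ = R₍20₎(1 + αΔT) = 0.002641 × (1 + 0.0037×152) = 0.004126 Ω
P = I²R = (322)² × 0.004126 = 428 W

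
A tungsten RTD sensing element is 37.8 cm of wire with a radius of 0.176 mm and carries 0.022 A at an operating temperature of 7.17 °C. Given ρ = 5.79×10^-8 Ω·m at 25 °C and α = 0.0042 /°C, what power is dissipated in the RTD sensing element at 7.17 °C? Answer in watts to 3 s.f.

A = πr² = π(1.7600e-04 m)² = 9.731e-08 m²
R₍25₎ = ρL/A = (5.79×10^-8)(0.378)/(9.731e-08) = 0.2249 Ω
R₍7.17₎ = R₍25₎(1 + αΔT) = 0.2249 × (1 + 0.0042×-17.8) = 0.2081 Ω
P = I²R = (0.022)² × 0.2081 = 1.01×10^-4 W

1.01×10^-4 W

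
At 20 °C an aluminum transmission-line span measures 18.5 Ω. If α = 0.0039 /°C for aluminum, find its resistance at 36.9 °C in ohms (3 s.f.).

19.7 Ω

ΔT = 36.9 − 20 = 16.9 °C
R = R₀(1 + αΔT) = 18.5 × (1 + 0.0039×16.9) = 18.5 × 1.066 = 19.7 Ω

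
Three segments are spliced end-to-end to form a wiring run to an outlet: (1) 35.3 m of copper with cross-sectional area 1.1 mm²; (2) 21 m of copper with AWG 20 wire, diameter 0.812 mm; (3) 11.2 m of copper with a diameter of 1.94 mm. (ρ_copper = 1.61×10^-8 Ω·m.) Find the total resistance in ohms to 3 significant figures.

Seg 1: A = 1.1 mm² = 1.100e-06 m²
R_1 = (1.61×10^-8)(35.3)/(1.100e-06) = 0.5167 Ω
Seg 2: A = π(0.812/2 mm)² = π(4.0600e-04 m)² = 5.178e-07 m²
R_2 = (1.61×10^-8)(21)/(5.178e-07) = 0.6529 Ω
Seg 3: A = π(d/2)² = π(9.7000e-04 m)² = 2.956e-06 m²
R_3 = (1.61×10^-8)(11.2)/(2.956e-06) = 0.061 Ω
R_total = R_1 + R_2 + R_3 = 1.23 Ω

1.23 Ω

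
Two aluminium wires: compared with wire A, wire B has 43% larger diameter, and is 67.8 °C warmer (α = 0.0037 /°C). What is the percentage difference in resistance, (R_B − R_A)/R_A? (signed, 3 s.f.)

R ∝ ρL/d² with ρ ∝ (1+αΔT), so R_B/R_A = (1 + 43/100)⁻² × (1 + 0.0037×67.8)
= 0.489 × 1.251 = 0.6117
(R_B − R_A)/R_A = 0.6117 − 1 = -38.8%

-38.8%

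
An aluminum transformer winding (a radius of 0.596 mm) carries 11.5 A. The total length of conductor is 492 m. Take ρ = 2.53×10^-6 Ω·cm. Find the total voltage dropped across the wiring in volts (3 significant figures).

ρ = 2.53×10^-6 Ω·cm = 2.53×10^-8 Ω·m
A = πr² = π(5.9600e-04 m)² = 1.116e-06 m²
R = ρL/A = (2.53×10^-8)(492)/(1.116e-06) = 11.15 Ω
V = IR = 11.5 × 11.15 = 128 V

128 V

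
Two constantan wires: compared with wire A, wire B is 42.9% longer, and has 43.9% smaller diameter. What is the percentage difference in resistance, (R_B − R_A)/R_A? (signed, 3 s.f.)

R ∝ L/d², so R_B/R_A = (1 + 42.9/100) × (1 − 43.9/100)⁻²
= 1.429 × 3.177 = 4.54
(R_B − R_A)/R_A = 4.54 − 1 = 354%

354%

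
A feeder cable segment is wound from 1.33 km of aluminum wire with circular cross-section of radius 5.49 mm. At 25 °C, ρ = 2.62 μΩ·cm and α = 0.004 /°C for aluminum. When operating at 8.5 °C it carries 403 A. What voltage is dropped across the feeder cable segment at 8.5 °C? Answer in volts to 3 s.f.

139 V

ρ = 2.62 μΩ·cm = 2.62×10^-8 Ω·m
A = πr² = π(5.4900e-03 m)² = 9.469e-05 m²
R₍25₎ = ρL/A = (2.62×10^-8)(1330)/(9.469e-05) = 0.368 Ω
R₍8.5₎ = R₍25₎(1 + αΔT) = 0.368 × (1 + 0.004×-16.5) = 0.3437 Ω
V = IR = 403 × 0.3437 = 139 V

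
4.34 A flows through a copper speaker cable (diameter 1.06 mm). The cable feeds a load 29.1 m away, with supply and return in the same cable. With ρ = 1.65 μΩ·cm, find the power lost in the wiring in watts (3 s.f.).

20.5 W

ρ = 1.65 μΩ·cm = 1.65×10^-8 Ω·m
A = π(d/2)² = π(5.3000e-04 m)² = 8.825e-07 m²
Total conductor length (both ways) L = 2 × 29.1 = 58.2 m
R = ρL/A = (1.65×10^-8)(58.2)/(8.825e-07) = 1.088 Ω
P = I²R = (4.34)² × 1.088 = 20.5 W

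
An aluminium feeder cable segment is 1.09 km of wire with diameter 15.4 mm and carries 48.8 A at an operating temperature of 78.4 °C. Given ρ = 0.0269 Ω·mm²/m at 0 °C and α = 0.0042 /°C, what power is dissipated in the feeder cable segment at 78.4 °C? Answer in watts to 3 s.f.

498 W

ρ = 0.0269 Ω·mm²/m = 2.69×10^-8 Ω·m
A = π(d/2)² = π(7.7000e-03 m)² = 1.863e-04 m²
R₍0₎ = ρL/A = (2.69×10^-8)(1090)/(1.863e-04) = 0.1574 Ω
R₍78.4₎ = R₍0₎(1 + αΔT) = 0.1574 × (1 + 0.0042×78.4) = 0.2092 Ω
P = I²R = (48.8)² × 0.2092 = 498 W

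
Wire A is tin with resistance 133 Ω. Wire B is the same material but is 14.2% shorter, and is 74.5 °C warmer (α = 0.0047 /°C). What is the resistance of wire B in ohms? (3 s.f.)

154 Ω

R ∝ ρL/d² with ρ ∝ (1+αΔT), so R_B/R_A = (1 − 14.2/100) × (1 + 0.0047×74.5)
= 0.858 × 1.35 = 1.158
R_B = 1.158 × 133 = 154 Ω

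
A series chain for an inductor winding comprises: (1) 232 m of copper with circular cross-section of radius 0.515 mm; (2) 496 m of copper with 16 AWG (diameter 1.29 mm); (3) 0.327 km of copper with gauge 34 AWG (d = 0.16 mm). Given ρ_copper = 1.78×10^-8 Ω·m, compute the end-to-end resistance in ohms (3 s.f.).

301 Ω

Seg 1: A = πr² = π(5.1500e-04 m)² = 8.332e-07 m²
R_1 = (1.78×10^-8)(232)/(8.332e-07) = 4.956 Ω
Seg 2: A = π(1.29/2 mm)² = π(6.4500e-04 m)² = 1.307e-06 m²
R_2 = (1.78×10^-8)(496)/(1.307e-06) = 6.755 Ω
Seg 3: A = π(0.16/2 mm)² = π(8.0000e-05 m)² = 2.011e-08 m²
R_3 = (1.78×10^-8)(327)/(2.011e-08) = 289.5 Ω
R_total = R_1 + R_2 + R_3 = 301 Ω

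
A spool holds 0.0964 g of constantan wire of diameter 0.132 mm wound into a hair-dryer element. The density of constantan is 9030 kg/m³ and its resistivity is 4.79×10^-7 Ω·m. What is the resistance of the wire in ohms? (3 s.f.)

A = π(d/2)² = π(6.6000e-05 m)² = 1.3685e-08 m²
L = m/(density·A) = 9.640×10^-5/(9030×1.3685e-08) = 0.7801 m
R = ρL/A = (4.79×10^-7)(0.7801)/(1.3685e-08) = 27.3 Ω

27.3 Ω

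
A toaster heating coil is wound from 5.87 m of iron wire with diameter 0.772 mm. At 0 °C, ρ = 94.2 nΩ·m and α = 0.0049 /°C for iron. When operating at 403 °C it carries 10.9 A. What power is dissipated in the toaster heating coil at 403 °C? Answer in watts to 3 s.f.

ρ = 94.2 nΩ·m = 9.42×10^-8 Ω·m
A = π(d/2)² = π(3.8600e-04 m)² = 4.681e-07 m²
R₍0₎ = ρL/A = (9.42×10^-8)(5.87)/(4.681e-07) = 1.181 Ω
R₍403₎ = R₍0₎(1 + αΔT) = 1.181 × (1 + 0.0049×403) = 3.514 Ω
P = I²R = (10.9)² × 3.514 = 418 W

418 W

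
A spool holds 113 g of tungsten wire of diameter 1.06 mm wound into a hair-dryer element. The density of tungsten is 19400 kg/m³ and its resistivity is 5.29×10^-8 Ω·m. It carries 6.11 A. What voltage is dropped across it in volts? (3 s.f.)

2.42 V

A = π(d/2)² = π(5.3000e-04 m)² = 8.8247e-07 m²
L = m/(density·A) = 0.113/(19400×8.8247e-07) = 6.6 m
R = ρL/A = (5.29×10^-8)(6.6)/(8.8247e-07) = 0.3957 Ω
V = IR = 6.11 × 0.3957 = 2.42 V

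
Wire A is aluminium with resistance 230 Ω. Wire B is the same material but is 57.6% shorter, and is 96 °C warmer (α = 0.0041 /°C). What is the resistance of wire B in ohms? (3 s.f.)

R ∝ ρL/d² with ρ ∝ (1+αΔT), so R_B/R_A = (1 − 57.6/100) × (1 + 0.0041×96)
= 0.424 × 1.394 = 0.5909
R_B = 0.5909 × 230 = 136 Ω

136 Ω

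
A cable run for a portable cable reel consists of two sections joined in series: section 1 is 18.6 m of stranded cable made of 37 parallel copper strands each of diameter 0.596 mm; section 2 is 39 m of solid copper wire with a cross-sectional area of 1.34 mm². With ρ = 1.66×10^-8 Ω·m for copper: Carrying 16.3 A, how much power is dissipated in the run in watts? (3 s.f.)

Section 1: A_strand = π(2.9800e-04)² = 2.790e-07 m²; R₁ = ρL/(N·A_s) = (1.66×10^-8)(18.6)/(37×2.790e-07) = 0.02991 Ω
Section 2: A = 1.34 mm² = 1.340e-06 m²
R₂ = (1.66×10^-8)(39)/(1.340e-06) = 0.4831 Ω
R = R₁ + R₂ = 0.513 Ω
P = I²R = (16.3)² × 0.513 = 136 W

136 W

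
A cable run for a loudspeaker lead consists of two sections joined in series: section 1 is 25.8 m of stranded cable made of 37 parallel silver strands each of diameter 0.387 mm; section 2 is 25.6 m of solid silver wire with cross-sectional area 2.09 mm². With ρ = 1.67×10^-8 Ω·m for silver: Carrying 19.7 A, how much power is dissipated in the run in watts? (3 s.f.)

118 W

Section 1: A_strand = π(1.9350e-04)² = 1.176e-07 m²; R₁ = ρL/(N·A_s) = (1.67×10^-8)(25.8)/(37×1.176e-07) = 0.099 Ω
Section 2: A = 2.09 mm² = 2.090e-06 m²
R₂ = (1.67×10^-8)(25.6)/(2.090e-06) = 0.2046 Ω
R = R₁ + R₂ = 0.3036 Ω
P = I²R = (19.7)² × 0.3036 = 118 W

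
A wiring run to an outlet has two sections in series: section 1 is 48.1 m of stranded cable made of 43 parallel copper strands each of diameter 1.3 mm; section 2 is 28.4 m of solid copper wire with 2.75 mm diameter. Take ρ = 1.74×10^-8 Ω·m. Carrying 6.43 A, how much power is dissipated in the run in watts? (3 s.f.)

Section 1: A_strand = π(6.5000e-04)² = 1.327e-06 m²; R₁ = ρL/(N·A_s) = (1.74×10^-8)(48.1)/(43×1.327e-06) = 0.01466 Ω
Section 2: A = π(d/2)² = π(1.3750e-03 m)² = 5.940e-06 m²
R₂ = (1.74×10^-8)(28.4)/(5.940e-06) = 0.0832 Ω
R = R₁ + R₂ = 0.09786 Ω
P = I²R = (6.43)² × 0.09786 = 4.05 W

4.05 W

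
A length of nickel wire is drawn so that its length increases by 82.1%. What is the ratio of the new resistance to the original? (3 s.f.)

3.32

k = 1 + 82.1/100 = 1.821; volume constant ⇒ A' = A/k, so R' = k²R.
Factor = 3.32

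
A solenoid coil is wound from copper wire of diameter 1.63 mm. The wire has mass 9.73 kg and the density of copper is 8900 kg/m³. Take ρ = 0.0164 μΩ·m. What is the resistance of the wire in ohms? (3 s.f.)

4.12 Ω

ρ = 0.0164 μΩ·m = 1.64×10^-8 Ω·m
A = π(d/2)² = π(8.1500e-04 m)² = 2.0867e-06 m²
L = m/(density·A) = 9.73/(8900×2.0867e-06) = 523.9 m
R = ρL/A = (1.64×10^-8)(523.9)/(2.0867e-06) = 4.12 Ω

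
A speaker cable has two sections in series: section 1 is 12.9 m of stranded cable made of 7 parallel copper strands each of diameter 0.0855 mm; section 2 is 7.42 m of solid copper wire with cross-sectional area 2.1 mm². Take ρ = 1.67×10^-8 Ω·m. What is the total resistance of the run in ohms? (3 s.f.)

Section 1: A_strand = π(4.2750e-05)² = 5.741e-09 m²; R₁ = ρL/(N·A_s) = (1.67×10^-8)(12.9)/(7×5.741e-09) = 5.36 Ω
Section 2: A = 2.1 mm² = 2.100e-06 m²
R₂ = (1.67×10^-8)(7.42)/(2.100e-06) = 0.05901 Ω
R = R₁ + R₂ = 5.42 Ω

5.42 Ω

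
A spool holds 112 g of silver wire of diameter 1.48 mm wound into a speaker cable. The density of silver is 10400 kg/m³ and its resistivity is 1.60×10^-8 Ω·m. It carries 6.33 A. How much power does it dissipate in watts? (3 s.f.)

A = π(d/2)² = π(7.4000e-04 m)² = 1.7203e-06 m²
L = m/(density·A) = 0.112/(10400×1.7203e-06) = 6.26 m
R = ρL/A = (1.60×10^-8)(6.26)/(1.7203e-06) = 0.05822 Ω
P = I²R = (6.33)² × 0.05822 = 2.33 W

2.33 W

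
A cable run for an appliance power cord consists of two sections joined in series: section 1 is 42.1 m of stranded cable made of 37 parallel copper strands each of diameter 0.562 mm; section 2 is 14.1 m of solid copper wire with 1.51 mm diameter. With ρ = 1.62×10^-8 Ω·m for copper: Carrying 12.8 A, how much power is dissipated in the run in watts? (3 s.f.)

Section 1: A_strand = π(2.8100e-04)² = 2.481e-07 m²; R₁ = ρL/(N·A_s) = (1.62×10^-8)(42.1)/(37×2.481e-07) = 0.07431 Ω
Section 2: A = π(d/2)² = π(7.5500e-04 m)² = 1.791e-06 m²
R₂ = (1.62×10^-8)(14.1)/(1.791e-06) = 0.1276 Ω
R = R₁ + R₂ = 0.2019 Ω
P = I²R = (12.8)² × 0.2019 = 33.1 W

33.1 W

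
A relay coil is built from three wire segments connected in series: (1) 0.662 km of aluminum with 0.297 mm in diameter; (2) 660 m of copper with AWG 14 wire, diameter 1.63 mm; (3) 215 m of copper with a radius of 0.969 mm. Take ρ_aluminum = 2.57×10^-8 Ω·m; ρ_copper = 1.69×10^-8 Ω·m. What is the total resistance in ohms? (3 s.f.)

252 Ω

Seg 1: A = π(d/2)² = π(1.4850e-04 m)² = 6.928e-08 m²
R_1 = (2.57×10^-8)(662)/(6.928e-08) = 245.6 Ω
Seg 2: A = π(1.63/2 mm)² = π(8.1500e-04 m)² = 2.087e-06 m²
R_2 = (1.69×10^-8)(660)/(2.087e-06) = 5.345 Ω
Seg 3: A = πr² = π(9.6900e-04 m)² = 2.950e-06 m²
R_3 = (1.69×10^-8)(215)/(2.950e-06) = 1.232 Ω
R_total = R_1 + R_2 + R_3 = 252 Ω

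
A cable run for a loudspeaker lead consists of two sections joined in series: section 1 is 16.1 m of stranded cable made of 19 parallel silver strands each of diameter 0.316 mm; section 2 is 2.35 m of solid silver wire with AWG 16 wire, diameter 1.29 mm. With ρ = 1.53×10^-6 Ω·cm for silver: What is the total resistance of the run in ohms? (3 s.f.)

ρ = 1.53×10^-6 Ω·cm = 1.53×10^-8 Ω·m
Section 1: A_strand = π(1.5800e-04)² = 7.843e-08 m²; R₁ = ρL/(N·A_s) = (1.53×10^-8)(16.1)/(19×7.843e-08) = 0.1653 Ω
Section 2: A = π(1.29/2 mm)² = π(6.4500e-04 m)² = 1.307e-06 m²
R₂ = (1.53×10^-8)(2.35)/(1.307e-06) = 0.02751 Ω
R = R₁ + R₂ = 0.193 Ω

0.193 Ω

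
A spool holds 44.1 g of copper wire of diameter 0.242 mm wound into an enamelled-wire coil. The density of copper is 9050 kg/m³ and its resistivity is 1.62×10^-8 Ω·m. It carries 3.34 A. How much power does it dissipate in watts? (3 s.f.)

A = π(d/2)² = π(1.2100e-04 m)² = 4.5996e-08 m²
L = m/(density·A) = 0.0441/(9050×4.5996e-08) = 105.9 m
R = ρL/A = (1.62×10^-8)(105.9)/(4.5996e-08) = 37.31 Ω
P = I²R = (3.34)² × 37.31 = 416 W

416 W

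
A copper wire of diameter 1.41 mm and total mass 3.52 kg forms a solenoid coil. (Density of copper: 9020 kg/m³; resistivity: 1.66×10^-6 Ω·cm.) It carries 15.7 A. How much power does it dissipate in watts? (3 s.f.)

ρ = 1.66×10^-6 Ω·cm = 1.66×10^-8 Ω·m
A = π(d/2)² = π(7.0500e-04 m)² = 1.5615e-06 m²
L = m/(density·A) = 3.52/(9020×1.5615e-06) = 249.9 m
R = ρL/A = (1.66×10^-8)(249.9)/(1.5615e-06) = 2.657 Ω
P = I²R = (15.7)² × 2.657 = 655 W

655 W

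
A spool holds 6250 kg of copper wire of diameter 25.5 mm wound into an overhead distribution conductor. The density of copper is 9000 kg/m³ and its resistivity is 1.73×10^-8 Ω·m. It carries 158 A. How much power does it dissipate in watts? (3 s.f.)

A = π(d/2)² = π(1.2750e-02 m)² = 5.1071e-04 m²
L = m/(density·A) = 6250/(9000×5.1071e-04) = 1360 m
R = ρL/A = (1.73×10^-8)(1360)/(5.1071e-04) = 0.04606 Ω
P = I²R = (158)² × 0.04606 = 1150 W

1150 W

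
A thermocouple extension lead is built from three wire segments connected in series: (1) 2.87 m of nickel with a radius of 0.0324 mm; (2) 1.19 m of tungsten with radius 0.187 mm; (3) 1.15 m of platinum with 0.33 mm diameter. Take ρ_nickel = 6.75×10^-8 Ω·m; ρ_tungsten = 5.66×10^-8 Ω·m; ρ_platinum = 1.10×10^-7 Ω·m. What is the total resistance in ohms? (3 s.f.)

60.8 Ω

Seg 1: A = πr² = π(3.2400e-05 m)² = 3.298e-09 m²
R_1 = (6.75×10^-8)(2.87)/(3.298e-09) = 58.74 Ω
Seg 2: A = πr² = π(1.8700e-04 m)² = 1.099e-07 m²
R_2 = (5.66×10^-8)(1.19)/(1.099e-07) = 0.6131 Ω
Seg 3: A = π(d/2)² = π(1.6500e-04 m)² = 8.553e-08 m²
R_3 = (1.10×10^-7)(1.15)/(8.553e-08) = 1.479 Ω
R_total = R_1 + R_2 + R_3 = 60.8 Ω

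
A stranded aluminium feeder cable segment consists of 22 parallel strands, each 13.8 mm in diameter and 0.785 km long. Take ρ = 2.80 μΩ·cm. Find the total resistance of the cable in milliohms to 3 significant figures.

6.68 mΩ

ρ = 2.80 μΩ·cm = 2.80×10^-8 Ω·m
A_strand = π(6.9000e-03 m)² = 1.496e-04 m²
R_strand = ρL/A = (2.80×10^-8)(785)/(1.496e-04) = 0.147 Ω
R_total = R_strand/N = 0.147/22 = 6.68 mΩ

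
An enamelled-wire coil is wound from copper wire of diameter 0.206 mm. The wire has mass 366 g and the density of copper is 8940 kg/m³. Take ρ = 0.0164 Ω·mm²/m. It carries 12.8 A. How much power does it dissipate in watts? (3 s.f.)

ρ = 0.0164 Ω·mm²/m = 1.64×10^-8 Ω·m
A = π(d/2)² = π(1.0300e-04 m)² = 3.3329e-08 m²
L = m/(density·A) = 0.366/(8940×3.3329e-08) = 1228 m
R = ρL/A = (1.64×10^-8)(1228)/(3.3329e-08) = 604.4 Ω
P = I²R = (12.8)² × 604.4 = 99000 W

99000 W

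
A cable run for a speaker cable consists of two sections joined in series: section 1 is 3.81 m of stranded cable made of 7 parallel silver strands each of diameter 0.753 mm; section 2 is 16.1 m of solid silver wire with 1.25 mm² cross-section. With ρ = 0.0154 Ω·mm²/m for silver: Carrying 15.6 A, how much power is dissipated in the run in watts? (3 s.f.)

ρ = 0.0154 Ω·mm²/m = 1.54×10^-8 Ω·m
Section 1: A_strand = π(3.7650e-04)² = 4.453e-07 m²; R₁ = ρL/(N·A_s) = (1.54×10^-8)(3.81)/(7×4.453e-07) = 0.01882 Ω
Section 2: A = 1.25 mm² = 1.250e-06 m²
R₂ = (1.54×10^-8)(16.1)/(1.250e-06) = 0.1984 Ω
R = R₁ + R₂ = 0.2172 Ω
P = I²R = (15.6)² × 0.2172 = 52.9 W

52.9 W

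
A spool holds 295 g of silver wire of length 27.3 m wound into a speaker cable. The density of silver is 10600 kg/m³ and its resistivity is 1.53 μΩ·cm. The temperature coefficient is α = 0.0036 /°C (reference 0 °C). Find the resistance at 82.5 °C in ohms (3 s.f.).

0.531 Ω

ρ = 1.53 μΩ·cm = 1.53×10^-8 Ω·m
A = m/(density·L) = 0.295/(10600×27.3) = 1.0194e-06 m²
R = ρL/A = (1.53×10^-8)(27.3)/(1.0194e-06) = 0.4097 Ω
R(82.5 °C) = 0.4097 × (1 + 0.0036×82.5) = 0.531 Ω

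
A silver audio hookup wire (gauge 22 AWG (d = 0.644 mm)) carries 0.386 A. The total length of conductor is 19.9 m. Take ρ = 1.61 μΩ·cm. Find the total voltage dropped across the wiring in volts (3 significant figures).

ρ = 1.61 μΩ·cm = 1.61×10^-8 Ω·m
A = π(0.644/2 mm)² = π(3.2200e-04 m)² = 3.257e-07 m²
R = ρL/A = (1.61×10^-8)(19.9)/(3.257e-07) = 0.9836 Ω
V = IR = 0.386 × 0.9836 = 0.380 V

0.380 V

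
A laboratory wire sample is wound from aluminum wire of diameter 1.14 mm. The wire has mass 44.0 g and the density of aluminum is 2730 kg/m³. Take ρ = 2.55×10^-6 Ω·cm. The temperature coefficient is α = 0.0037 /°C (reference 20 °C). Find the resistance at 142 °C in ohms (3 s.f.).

0.573 Ω

ρ = 2.55×10^-6 Ω·cm = 2.55×10^-8 Ω·m
A = π(d/2)² = π(5.7000e-04 m)² = 1.0207e-06 m²
L = m/(density·A) = 0.044/(2730×1.0207e-06) = 15.79 m
R = ρL/A = (2.55×10^-8)(15.79)/(1.0207e-06) = 0.3945 Ω
R(142 °C) = 0.3945 × (1 + 0.0037×122) = 0.573 Ω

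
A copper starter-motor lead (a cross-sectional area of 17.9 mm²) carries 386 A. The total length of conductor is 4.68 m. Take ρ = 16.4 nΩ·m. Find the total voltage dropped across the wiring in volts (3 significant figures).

1.66 V

ρ = 16.4 nΩ·m = 1.64×10^-8 Ω·m
A = 17.9 mm² = 1.790e-05 m²
R = ρL/A = (1.64×10^-8)(4.68)/(1.790e-05) = 0.004288 Ω
V = IR = 386 × 0.004288 = 1.66 V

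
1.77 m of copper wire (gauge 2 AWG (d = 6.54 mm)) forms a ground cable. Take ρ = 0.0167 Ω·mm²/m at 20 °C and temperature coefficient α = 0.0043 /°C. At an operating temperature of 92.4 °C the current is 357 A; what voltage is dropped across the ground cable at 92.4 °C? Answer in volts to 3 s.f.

ρ = 0.0167 Ω·mm²/m = 1.67×10^-8 Ω·m
A = π(6.54/2 mm)² = π(3.2700e-03 m)² = 3.359e-05 m²
R₍20₎ = ρL/A = (1.67×10^-8)(1.77)/(3.359e-05) = 8.799×10^-4 Ω
R₍92.4₎ = R₍20₎(1 + αΔT) = 8.799×10^-4 × (1 + 0.0043×72.4) = 0.001154 Ω
V = IR = 357 × 0.001154 = 0.412 V

0.412 V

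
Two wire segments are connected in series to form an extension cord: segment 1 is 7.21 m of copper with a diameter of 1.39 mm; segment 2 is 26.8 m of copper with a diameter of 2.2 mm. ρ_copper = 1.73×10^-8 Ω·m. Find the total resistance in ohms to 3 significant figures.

0.204 Ω

Segment 1: A = π(d/2)² = π(6.9500e-04 m)² = 1.517e-06 m²
R₁ = ρL/A = (1.73×10^-8)(7.21)/(1.517e-06) = 0.0822 Ω
Segment 2: A = π(d/2)² = π(1.1000e-03 m)² = 3.801e-06 m²
R₂ = (1.73×10^-8)(26.8)/(3.801e-06) = 0.122 Ω
R = R₁ + R₂ = 0.204 Ω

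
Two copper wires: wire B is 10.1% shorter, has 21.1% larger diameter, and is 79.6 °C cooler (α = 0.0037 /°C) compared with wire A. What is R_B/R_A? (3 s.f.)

R ∝ ρL/d² with ρ ∝ (1+αΔT), so R_B/R_A = (1 − 10.1/100) × (1 + 21.1/100)⁻² × (1 − 0.0037×79.6)
= 0.899 × 0.6819 × 0.7055 = 0.432

0.432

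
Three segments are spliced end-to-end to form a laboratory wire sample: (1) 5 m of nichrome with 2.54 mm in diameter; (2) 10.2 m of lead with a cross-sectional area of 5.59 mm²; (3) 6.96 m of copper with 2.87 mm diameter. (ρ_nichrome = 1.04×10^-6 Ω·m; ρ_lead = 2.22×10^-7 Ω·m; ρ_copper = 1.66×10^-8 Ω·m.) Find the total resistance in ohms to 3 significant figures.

Seg 1: A = π(d/2)² = π(1.2700e-03 m)² = 5.067e-06 m²
R_1 = (1.04×10^-6)(5)/(5.067e-06) = 1.026 Ω
Seg 2: A = 5.59 mm² = 5.590e-06 m²
R_2 = (2.22×10^-7)(10.2)/(5.590e-06) = 0.4051 Ω
Seg 3: A = π(d/2)² = π(1.4350e-03 m)² = 6.469e-06 m²
R_3 = (1.66×10^-8)(6.96)/(6.469e-06) = 0.01786 Ω
R_total = R_1 + R_2 + R_3 = 1.45 Ω

1.45 Ω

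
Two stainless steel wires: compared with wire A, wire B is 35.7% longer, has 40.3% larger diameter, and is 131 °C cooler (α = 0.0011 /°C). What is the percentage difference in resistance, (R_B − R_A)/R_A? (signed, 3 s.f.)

-41.0%

R ∝ ρL/d² with ρ ∝ (1+αΔT), so R_B/R_A = (1 + 35.7/100) × (1 + 40.3/100)⁻² × (1 − 0.0011×131)
= 1.357 × 0.508 × 0.8559 = 0.59
(R_B − R_A)/R_A = 0.59 − 1 = -41.0%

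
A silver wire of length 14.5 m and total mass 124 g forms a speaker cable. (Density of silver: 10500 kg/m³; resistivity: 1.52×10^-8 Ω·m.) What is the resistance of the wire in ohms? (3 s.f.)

0.271 Ω

A = m/(density·L) = 0.124/(10500×14.5) = 8.1445e-07 m²
R = ρL/A = (1.52×10^-8)(14.5)/(8.1445e-07) = 0.271 Ω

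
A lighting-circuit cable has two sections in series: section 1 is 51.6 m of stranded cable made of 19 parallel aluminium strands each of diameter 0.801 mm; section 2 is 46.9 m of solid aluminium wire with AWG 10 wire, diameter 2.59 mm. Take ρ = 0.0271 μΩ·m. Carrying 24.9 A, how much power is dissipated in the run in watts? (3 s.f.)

ρ = 0.0271 μΩ·m = 2.71×10^-8 Ω·m
Section 1: A_strand = π(4.0050e-04)² = 5.039e-07 m²; R₁ = ρL/(N·A_s) = (2.71×10^-8)(51.6)/(19×5.039e-07) = 0.1461 Ω
Section 2: A = π(2.59/2 mm)² = π(1.2950e-03 m)² = 5.269e-06 m²
R₂ = (2.71×10^-8)(46.9)/(5.269e-06) = 0.2412 Ω
R = R₁ + R₂ = 0.3873 Ω
P = I²R = (24.9)² × 0.3873 = 240 W

240 W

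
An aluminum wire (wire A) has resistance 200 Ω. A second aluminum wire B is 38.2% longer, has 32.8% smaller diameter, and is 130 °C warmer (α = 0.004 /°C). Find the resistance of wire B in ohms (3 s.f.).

R ∝ ρL/d² with ρ ∝ (1+αΔT), so R_B/R_A = (1 + 38.2/100) × (1 − 32.8/100)⁻² × (1 + 0.004×130)
= 1.382 × 2.214 × 1.52 = 4.652
R_B = 4.652 × 200 = 930 Ω

930 Ω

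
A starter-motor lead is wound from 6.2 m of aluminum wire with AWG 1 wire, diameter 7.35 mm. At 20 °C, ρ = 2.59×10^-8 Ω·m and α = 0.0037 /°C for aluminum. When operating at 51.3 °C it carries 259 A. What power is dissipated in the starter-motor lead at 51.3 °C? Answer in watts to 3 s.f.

283 W

A = π(7.35/2 mm)² = π(3.6750e-03 m)² = 4.243e-05 m²
R₍20₎ = ρL/A = (2.59×10^-8)(6.2)/(4.243e-05) = 0.003785 Ω
R₍51.3₎ = R₍20₎(1 + αΔT) = 0.003785 × (1 + 0.0037×31.3) = 0.004223 Ω
P = I²R = (259)² × 0.004223 = 283 W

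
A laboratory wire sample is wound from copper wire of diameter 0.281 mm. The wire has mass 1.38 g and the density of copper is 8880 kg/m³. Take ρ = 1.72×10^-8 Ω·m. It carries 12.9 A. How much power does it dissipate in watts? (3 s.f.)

116 W

A = π(d/2)² = π(1.4050e-04 m)² = 6.2016e-08 m²
L = m/(density·A) = 0.00138/(8880×6.2016e-08) = 2.506 m
R = ρL/A = (1.72×10^-8)(2.506)/(6.2016e-08) = 0.695 Ω
P = I²R = (12.9)² × 0.695 = 116 W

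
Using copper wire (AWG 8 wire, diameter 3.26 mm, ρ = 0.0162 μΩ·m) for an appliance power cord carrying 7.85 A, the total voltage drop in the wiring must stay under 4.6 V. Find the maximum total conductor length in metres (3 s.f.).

302 m

ρ = 0.0162 μΩ·m = 1.62×10^-8 Ω·m
A = π(3.26/2 mm)² = π(1.6300e-03 m)² = 8.347e-06 m²
L_max = V_max·A/(1·ρI) = (4.6)(8.347e-06)/(1.62×10^-8×7.85) = 302 m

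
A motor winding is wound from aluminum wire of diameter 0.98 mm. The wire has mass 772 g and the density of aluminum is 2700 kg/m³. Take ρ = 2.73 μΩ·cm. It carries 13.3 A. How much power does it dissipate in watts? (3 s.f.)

2430 W

ρ = 2.73 μΩ·cm = 2.73×10^-8 Ω·m
A = π(d/2)² = π(4.9000e-04 m)² = 7.5430e-07 m²
L = m/(density·A) = 0.772/(2700×7.5430e-07) = 379.1 m
R = ρL/A = (2.73×10^-8)(379.1)/(7.5430e-07) = 13.72 Ω
P = I²R = (13.3)² × 13.72 = 2430 W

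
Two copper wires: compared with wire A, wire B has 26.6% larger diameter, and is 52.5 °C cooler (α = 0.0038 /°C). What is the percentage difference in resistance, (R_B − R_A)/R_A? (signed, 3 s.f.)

-50.1%

R ∝ ρL/d² with ρ ∝ (1+αΔT), so R_B/R_A = (1 + 26.6/100)⁻² × (1 − 0.0038×52.5)
= 0.6239 × 0.8005 = 0.4995
(R_B − R_A)/R_A = 0.4995 − 1 = -50.1%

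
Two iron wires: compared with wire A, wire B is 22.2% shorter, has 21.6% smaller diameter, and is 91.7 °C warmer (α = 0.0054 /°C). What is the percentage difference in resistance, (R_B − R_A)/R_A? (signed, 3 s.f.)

89.3%

R ∝ ρL/d² with ρ ∝ (1+αΔT), so R_B/R_A = (1 − 22.2/100) × (1 − 21.6/100)⁻² × (1 + 0.0054×91.7)
= 0.778 × 1.627 × 1.495 = 1.893
(R_B − R_A)/R_A = 1.893 − 1 = 89.3%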